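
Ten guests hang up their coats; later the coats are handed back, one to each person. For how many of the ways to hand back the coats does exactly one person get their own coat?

1334960

Pick the single fixed position: C(10,1) = 10 ways.
The remaining 9 must be deranged: !9 = 133496.
Total: 10 × 133496 = 1334960.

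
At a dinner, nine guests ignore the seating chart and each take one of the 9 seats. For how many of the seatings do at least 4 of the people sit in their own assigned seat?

Sum C(9,i)·!(9-i) for i = 4..9:
  i=4: C(9,4)·!5 = 126·44 = 5544
  i=5: C(9,5)·!4 = 126·9 = 1134
  i=6: C(9,6)·!3 = 84·2 = 168
  i=7: C(9,7)·!2 = 36·1 = 36
  i=8: C(9,8)·!1 = 9·0 = 0
  i=9: C(9,9)·!0 = 1·1 = 1
Total = 6883.

6883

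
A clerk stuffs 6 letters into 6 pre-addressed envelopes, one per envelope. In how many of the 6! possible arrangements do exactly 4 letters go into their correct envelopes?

15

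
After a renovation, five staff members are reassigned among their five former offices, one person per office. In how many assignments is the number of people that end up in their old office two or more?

Sum C(5,i)·!(5-i) for i = 2..5:
  i=2: C(5,2)·!3 = 10·2 = 20
  i=3: C(5,3)·!2 = 10·1 = 10
  i=4: C(5,4)·!1 = 5·0 = 0
  i=5: C(5,5)·!0 = 1·1 = 1
Total = 31.

31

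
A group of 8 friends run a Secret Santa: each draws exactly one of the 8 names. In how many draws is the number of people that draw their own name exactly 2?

7420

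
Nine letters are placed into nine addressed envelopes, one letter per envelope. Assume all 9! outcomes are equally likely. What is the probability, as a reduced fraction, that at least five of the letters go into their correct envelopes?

Favorable outcomes: Σ_{i≥5} C(9,i)·!(9-i) = 126·9 + 84·2 + 36·1 + 9·0 + 1·1 = 1339.
Total outcomes: 9! = 362880.
Probability = 1339/362880 = 1339/362880.

1339/362880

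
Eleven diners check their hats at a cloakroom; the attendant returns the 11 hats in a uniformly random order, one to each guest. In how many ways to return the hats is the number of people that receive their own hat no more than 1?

29369141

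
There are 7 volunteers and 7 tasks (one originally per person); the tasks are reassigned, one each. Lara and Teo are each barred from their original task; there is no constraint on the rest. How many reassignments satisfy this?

Let A_j be the event that the j-th constrained one is fixed. By inclusion-exclusion over the 2 events:
Σ_{j=0}^{2} (-1)^j C(2,j)(7-j)!
= C(2,0)·7! - C(2,1)·6! + C(2,2)·5!
= 5040 - 1440 + 120
= 3720

3720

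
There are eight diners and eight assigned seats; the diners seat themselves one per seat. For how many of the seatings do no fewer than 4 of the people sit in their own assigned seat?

771

# with exactly i fixed is C(8,i)·!(8-i); sum over i=4..8:
  i=4: C(8,4)·!4 = 70·9 = 630
  i=5: C(8,5)·!3 = 56·2 = 112
  i=6: C(8,6)·!2 = 28·1 = 28
  i=7: C(8,7)·!1 = 8·0 = 0
  i=8: C(8,8)·!0 = 1·1 = 1
Total = 771.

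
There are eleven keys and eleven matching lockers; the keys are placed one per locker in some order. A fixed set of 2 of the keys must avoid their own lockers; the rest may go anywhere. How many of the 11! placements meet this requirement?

Inclusion-exclusion on the 2 forbidden self-matches:
Σ_{j=0}^{2} (-1)^j C(2,j)(11-j)!
= C(2,0)·11! - C(2,1)·10! + C(2,2)·9!
= 39916800 - 7257600 + 362880
= 33022080

33022080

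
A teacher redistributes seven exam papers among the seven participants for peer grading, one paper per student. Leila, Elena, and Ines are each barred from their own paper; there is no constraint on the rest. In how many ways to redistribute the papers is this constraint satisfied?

3216

Inclusion-exclusion on the 3 forbidden self-matches:
Σ_{j=0}^{3} (-1)^j C(3,j)(7-j)!
= C(3,0)·7! - C(3,1)·6! + C(3,2)·5! - C(3,3)·4!
= 5040 - 2160 + 360 - 24
= 3216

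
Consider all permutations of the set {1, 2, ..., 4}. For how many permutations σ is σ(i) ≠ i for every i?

Recurrence: !4 = 3·(!3 + !2).
!4 = 3·(2 + 1) = 3·3 = 9

9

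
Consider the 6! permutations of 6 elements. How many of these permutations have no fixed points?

265

The subfactorial !6 = [6!/e] (nearest integer).
6! = 720, and 720/e ≈ 264.87, so !6 = 265.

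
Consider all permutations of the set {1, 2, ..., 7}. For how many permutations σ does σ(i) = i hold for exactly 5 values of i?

Choose which 5 of the 7 are fixed: C(7,5) = 21.
The remaining 2 must be deranged: !2 = 1.
Total: 21 × 1 = 21.

21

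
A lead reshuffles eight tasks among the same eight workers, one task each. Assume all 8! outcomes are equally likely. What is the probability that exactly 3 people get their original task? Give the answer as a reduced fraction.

11/180

Favorable outcomes: C(8,3)·!5 = 56·44 = 2464.
Total outcomes: 8! = 40320.
Probability = 2464/40320 = 11/180.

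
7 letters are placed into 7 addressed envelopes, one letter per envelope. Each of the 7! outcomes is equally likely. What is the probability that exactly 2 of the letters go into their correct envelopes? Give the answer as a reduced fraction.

11/60

Favorable outcomes: C(7,2)·!5 = 21·44 = 924.
Total outcomes: 7! = 5040.
Probability = 924/5040 = 11/60.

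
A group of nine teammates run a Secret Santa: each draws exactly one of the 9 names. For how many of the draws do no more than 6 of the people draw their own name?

# with exactly i fixed is C(9,i)·!(9-i); sum over i=0..6:
  i=0: C(9,0)·!9 = 1·133496 = 133496
  i=1: C(9,1)·!8 = 9·14833 = 133497
  i=2: C(9,2)·!7 = 36·1854 = 66744
  i=3: C(9,3)·!6 = 84·265 = 22260
  i=4: C(9,4)·!5 = 126·44 = 5544
  i=5: C(9,5)·!4 = 126·9 = 1134
  i=6: C(9,6)·!3 = 84·2 = 168
Total = 362843.

362843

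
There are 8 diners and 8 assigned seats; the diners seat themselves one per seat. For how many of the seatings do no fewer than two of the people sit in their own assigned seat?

10655

Sum C(8,i)·!(8-i) for i = 2..8:
  i=2: C(8,2)·!6 = 28·265 = 7420
  i=3: C(8,3)·!5 = 56·44 = 2464
  i=4: C(8,4)·!4 = 70·9 = 630
  i=5: C(8,5)·!3 = 56·2 = 112
  i=6: C(8,6)·!2 = 28·1 = 28
  i=7: C(8,7)·!1 = 8·0 = 0
  i=8: C(8,8)·!0 = 1·1 = 1
Total = 10655.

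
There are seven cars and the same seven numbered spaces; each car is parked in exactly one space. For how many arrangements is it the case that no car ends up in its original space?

The number of derangements of 7 is !7 = Σ_{k=0}^{7} (-1)^k·7!/k!
= 7! - 7!/1! + 7!/2! - 7!/3! + 7!/4! - 7!/5! + 7!/6! - 7!/7!
= 5040 - 5040 + 2520 - 840 + 210 - 42 + 7 - 1
= 1854

1854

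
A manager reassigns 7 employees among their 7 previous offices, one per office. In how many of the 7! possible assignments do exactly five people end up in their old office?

21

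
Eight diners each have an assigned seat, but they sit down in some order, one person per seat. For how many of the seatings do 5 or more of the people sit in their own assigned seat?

141

# with exactly i fixed is C(8,i)·!(8-i); sum over i=5..8:
  i=5: C(8,5)·!3 = 56·2 = 112
  i=6: C(8,6)·!2 = 28·1 = 28
  i=7: C(8,7)·!1 = 8·0 = 0
  i=8: C(8,8)·!0 = 1·1 = 1
Total = 141.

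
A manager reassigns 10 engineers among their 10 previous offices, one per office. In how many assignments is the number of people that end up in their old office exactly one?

1334960

Pick the single fixed position: C(10,1) = 10 ways.
The other 9 form a derangement: !9 = 133496.
Total: 10 × 133496 = 1334960.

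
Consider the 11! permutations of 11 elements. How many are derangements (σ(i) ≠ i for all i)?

!11 = 11! · Σ_{k=0}^{11} (-1)^k/k!
= 11! - 11!/1! + 11!/2! - 11!/3! + 11!/4! - 11!/5! + 11!/6! - 11!/7! + 11!/8! - 11!/9! + 11!/10! - 11!/11!
= 39916800 - 39916800 + 19958400 - 6652800 + 1663200 - 332640 + 55440 - 7920 + 990 - 110 + 11 - 1
= 14684570

14684570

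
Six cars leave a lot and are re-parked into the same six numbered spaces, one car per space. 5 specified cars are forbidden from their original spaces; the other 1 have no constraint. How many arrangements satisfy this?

Let A_j be the event that the j-th constrained one is fixed. By inclusion-exclusion over the 5 events:
Σ_{j=0}^{5} (-1)^j C(5,j)(6-j)!
= C(5,0)·6! - C(5,1)·5! + C(5,2)·4! - C(5,3)·3! + C(5,4)·2! - C(5,5)·1!
= 720 - 600 + 240 - 60 + 10 - 1
= 309

309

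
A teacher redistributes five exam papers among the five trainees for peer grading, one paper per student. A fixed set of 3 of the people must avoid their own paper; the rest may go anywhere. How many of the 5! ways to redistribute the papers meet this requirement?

64

Let A_j be the event that the j-th constrained one is fixed. By inclusion-exclusion over the 3 events:
Σ_{j=0}^{3} (-1)^j C(3,j)(5-j)!
= C(3,0)·5! - C(3,1)·4! + C(3,2)·3! - C(3,3)·2!
= 120 - 72 + 18 - 2
= 64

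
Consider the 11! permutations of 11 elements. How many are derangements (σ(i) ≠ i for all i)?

14684570

The number of derangements of 11 is !11 = Σ_{k=0}^{11} (-1)^k·11!/k!
= 11! - 11!/1! + 11!/2! - 11!/3! + 11!/4! - 11!/5! + 11!/6! - 11!/7! + 11!/8! - 11!/9! + 11!/10! - 11!/11!
= 39916800 - 39916800 + 19958400 - 6652800 + 1663200 - 332640 + 55440 - 7920 + 990 - 110 + 11 - 1
= 14684570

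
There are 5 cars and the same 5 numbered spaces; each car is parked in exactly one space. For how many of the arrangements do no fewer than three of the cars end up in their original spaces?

11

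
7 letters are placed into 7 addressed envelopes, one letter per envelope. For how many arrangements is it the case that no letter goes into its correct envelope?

1854

Recurrence: !7 = 7·!6 + (-1)^7.
!7 = 7·265 - 1 = 1854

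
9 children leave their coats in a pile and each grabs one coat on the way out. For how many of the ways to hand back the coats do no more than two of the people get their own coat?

333737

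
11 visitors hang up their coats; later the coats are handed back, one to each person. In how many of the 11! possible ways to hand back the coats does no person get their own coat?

The number of derangements of 11 is !11 = Σ_{k=0}^{11} (-1)^k·11!/k!
= 11! - 11!/1! + 11!/2! - 11!/3! + 11!/4! - 11!/5! + 11!/6! - 11!/7! + 11!/8! - 11!/9! + 11!/10! - 11!/11!
= 39916800 - 39916800 + 19958400 - 6652800 + 1663200 - 332640 + 55440 - 7920 + 990 - 110 + 11 - 1
= 14684570

14684570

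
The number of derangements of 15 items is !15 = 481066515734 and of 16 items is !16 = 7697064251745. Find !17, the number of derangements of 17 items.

!17 = (17-1)·(!16 + !15) = 16·(7697064251745 + 481066515734) = 16·8178130767479 = 130850092279664.

130850092279664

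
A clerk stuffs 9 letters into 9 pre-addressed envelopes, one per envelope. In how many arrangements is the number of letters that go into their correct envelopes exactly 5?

1134

Choose which 5 of the 9 are fixed: C(9,5) = 126.
The other 4 form a derangement: !4 = 9.
Total: 126 × 9 = 1134.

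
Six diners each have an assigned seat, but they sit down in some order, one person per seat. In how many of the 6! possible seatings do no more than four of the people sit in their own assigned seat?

719

# with exactly i fixed is C(6,i)·!(6-i); sum over i=0..4:
  i=0: C(6,0)·!6 = 1·265 = 265
  i=1: C(6,1)·!5 = 6·44 = 264
  i=2: C(6,2)·!4 = 15·9 = 135
  i=3: C(6,3)·!3 = 20·2 = 40
  i=4: C(6,4)·!2 = 15·1 = 15
Total = 719.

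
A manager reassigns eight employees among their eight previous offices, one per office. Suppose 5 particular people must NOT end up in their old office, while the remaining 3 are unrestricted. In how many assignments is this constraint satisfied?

Inclusion-exclusion on the 5 forbidden self-matches:
Σ_{j=0}^{5} (-1)^j C(5,j)(8-j)!
= C(5,0)·8! - C(5,1)·7! + C(5,2)·6! - C(5,3)·5! + C(5,4)·4! - C(5,5)·3!
= 40320 - 25200 + 7200 - 1200 + 120 - 6
= 21234

21234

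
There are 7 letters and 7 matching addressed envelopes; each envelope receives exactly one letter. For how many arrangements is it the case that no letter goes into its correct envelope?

1854

!7 is the nearest integer to 7!/e.
7! = 5040, and 5040/e ≈ 1854.11, so !7 = 1854.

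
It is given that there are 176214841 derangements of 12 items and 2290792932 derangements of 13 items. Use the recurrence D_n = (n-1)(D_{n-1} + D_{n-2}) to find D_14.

32071101049

D_14 = (14-1)·(D_13 + D_12) = 13·(2290792932 + 176214841) = 13·2467007773 = 32071101049.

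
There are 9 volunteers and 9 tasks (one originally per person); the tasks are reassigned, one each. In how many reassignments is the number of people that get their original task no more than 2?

333737

# with exactly i fixed is C(9,i)·!(9-i); sum over i=0..2:
  i=0: C(9,0)·!9 = 1·133496 = 133496
  i=1: C(9,1)·!8 = 9·14833 = 133497
  i=2: C(9,2)·!7 = 36·1854 = 66744
Total = 333737.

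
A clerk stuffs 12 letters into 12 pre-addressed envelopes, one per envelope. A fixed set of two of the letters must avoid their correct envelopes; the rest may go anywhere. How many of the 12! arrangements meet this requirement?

Let A_j be the event that the j-th constrained one is fixed. By inclusion-exclusion over the 2 events:
Σ_{j=0}^{2} (-1)^j C(2,j)(12-j)!
= C(2,0)·12! - C(2,1)·11! + C(2,2)·10!
= 479001600 - 79833600 + 3628800
= 402796800

402796800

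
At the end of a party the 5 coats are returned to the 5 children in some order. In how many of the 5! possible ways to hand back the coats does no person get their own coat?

44

!5 is the nearest integer to 5!/e.
5! = 120, and 120/e ≈ 44.15, so !5 = 44.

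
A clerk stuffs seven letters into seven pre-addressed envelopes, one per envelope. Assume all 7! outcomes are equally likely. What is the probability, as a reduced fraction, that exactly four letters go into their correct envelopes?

Favorable outcomes: C(7,4)·!3 = 35·2 = 70.
Total outcomes: 7! = 5040.
Probability = 70/5040 = 1/72.

1/72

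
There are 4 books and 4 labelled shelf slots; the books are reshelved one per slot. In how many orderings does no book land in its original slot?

9

!4 is the nearest integer to 4!/e.
4! = 24, and 24/e ≈ 8.83, so !4 = 9.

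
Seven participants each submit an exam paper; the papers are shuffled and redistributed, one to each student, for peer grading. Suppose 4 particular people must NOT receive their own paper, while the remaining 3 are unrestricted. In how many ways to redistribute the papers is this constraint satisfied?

2790

Let A_j be the event that the j-th constrained one is fixed. By inclusion-exclusion over the 4 events:
Σ_{j=0}^{4} (-1)^j C(4,j)(7-j)!
= C(4,0)·7! - C(4,1)·6! + C(4,2)·5! - C(4,3)·4! + C(4,4)·3!
= 5040 - 2880 + 720 - 96 + 6
= 2790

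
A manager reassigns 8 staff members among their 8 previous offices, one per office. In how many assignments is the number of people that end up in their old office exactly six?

28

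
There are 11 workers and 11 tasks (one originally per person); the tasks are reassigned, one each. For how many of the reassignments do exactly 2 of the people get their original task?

Pick the 2 fixed positions: C(11,2) = 55 ways.
The other 9 form a derangement: !9 = 133496.
Total: 55 × 133496 = 7342280.

7342280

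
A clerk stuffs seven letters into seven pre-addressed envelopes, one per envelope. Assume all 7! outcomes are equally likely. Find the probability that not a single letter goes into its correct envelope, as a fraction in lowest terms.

103/280

Favorable outcomes: !7 = 1854.
Total outcomes: 7! = 5040.
Probability = 1854/5040 = 103/280.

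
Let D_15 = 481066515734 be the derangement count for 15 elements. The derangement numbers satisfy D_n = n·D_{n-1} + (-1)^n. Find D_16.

7697064251745

D_16 = 16·481066515734 + 1 = 7697064251745.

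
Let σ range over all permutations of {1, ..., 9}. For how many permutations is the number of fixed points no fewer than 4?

Sum C(9,i)·!(9-i) for i = 4..9:
  i=4: C(9,4)·!5 = 126·44 = 5544
  i=5: C(9,5)·!4 = 126·9 = 1134
  i=6: C(9,6)·!3 = 84·2 = 168
  i=7: C(9,7)·!2 = 36·1 = 36
  i=8: C(9,8)·!1 = 9·0 = 0
  i=9: C(9,9)·!0 = 1·1 = 1
Total = 6883.

6883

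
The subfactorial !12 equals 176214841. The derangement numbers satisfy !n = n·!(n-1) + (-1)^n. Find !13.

!13 = 13·176214841 - 1 = 2290792932.

2290792932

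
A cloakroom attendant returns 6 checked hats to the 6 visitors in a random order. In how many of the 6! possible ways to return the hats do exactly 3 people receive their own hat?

40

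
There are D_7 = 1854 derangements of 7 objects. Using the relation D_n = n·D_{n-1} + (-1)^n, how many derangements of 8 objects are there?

14833

D_8 = 8·1854 + 1 = 14833.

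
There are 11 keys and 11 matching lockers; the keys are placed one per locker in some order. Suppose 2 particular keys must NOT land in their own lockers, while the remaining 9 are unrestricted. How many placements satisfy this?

33022080

Let A_j be the event that the j-th constrained one is fixed. By inclusion-exclusion over the 2 events:
Σ_{j=0}^{2} (-1)^j C(2,j)(11-j)!
= C(2,0)·11! - C(2,1)·10! + C(2,2)·9!
= 39916800 - 7257600 + 362880
= 33022080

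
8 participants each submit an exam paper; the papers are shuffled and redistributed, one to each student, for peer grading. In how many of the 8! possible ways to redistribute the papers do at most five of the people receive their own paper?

# with exactly i fixed is C(8,i)·!(8-i); sum over i=0..5:
  i=0: C(8,0)·!8 = 1·14833 = 14833
  i=1: C(8,1)·!7 = 8·1854 = 14832
  i=2: C(8,2)·!6 = 28·265 = 7420
  i=3: C(8,3)·!5 = 56·44 = 2464
  i=4: C(8,4)·!4 = 70·9 = 630
  i=5: C(8,5)·!3 = 56·2 = 112
Total = 40291.

40291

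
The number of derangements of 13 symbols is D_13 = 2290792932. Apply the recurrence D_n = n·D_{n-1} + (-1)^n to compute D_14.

D_14 = 14·2290792932 + 1 = 32071101049.

32071101049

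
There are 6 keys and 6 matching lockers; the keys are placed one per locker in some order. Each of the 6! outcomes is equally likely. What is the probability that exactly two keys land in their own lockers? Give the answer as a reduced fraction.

Favorable outcomes: C(6,2)·!4 = 15·9 = 135.
Total outcomes: 6! = 720.
Probability = 135/720 = 3/16.

3/16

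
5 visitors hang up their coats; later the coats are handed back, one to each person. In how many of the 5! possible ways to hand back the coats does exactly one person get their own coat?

Choose which one of the 5 is fixed: C(5,1) = 5.
The other 4 form a derangement: !4 = 9.
Total: 5 × 9 = 45.

45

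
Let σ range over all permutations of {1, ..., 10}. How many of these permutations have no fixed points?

Recurrence: !10 = 9·(!9 + !8).
!10 = 9·(133496 + 14833) = 9·148329 = 1334961

1334961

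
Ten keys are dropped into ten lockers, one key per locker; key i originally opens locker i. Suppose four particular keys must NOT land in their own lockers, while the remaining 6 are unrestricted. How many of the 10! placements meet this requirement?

Let A_j be the event that the j-th constrained one is fixed. By inclusion-exclusion over the 4 events:
Σ_{j=0}^{4} (-1)^j C(4,j)(10-j)!
= C(4,0)·10! - C(4,1)·9! + C(4,2)·8! - C(4,3)·7! + C(4,4)·6!
= 3628800 - 1451520 + 241920 - 20160 + 720
= 2399760

2399760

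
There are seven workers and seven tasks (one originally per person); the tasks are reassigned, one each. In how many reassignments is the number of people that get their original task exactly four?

70

Choose which 4 of the 7 are fixed: C(7,4) = 35.
The remaining 3 must be deranged: !3 = 2.
Total: 35 × 2 = 70.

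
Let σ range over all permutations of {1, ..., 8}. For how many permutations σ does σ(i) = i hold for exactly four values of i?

630

Pick the 4 fixed positions: C(8,4) = 70 ways.
The remaining 4 must be deranged: !4 = 9.
Total: 70 × 9 = 630.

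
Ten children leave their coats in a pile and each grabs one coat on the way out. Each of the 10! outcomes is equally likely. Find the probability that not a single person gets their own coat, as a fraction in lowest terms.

Favorable outcomes: !10 = 1334961.
Total outcomes: 10! = 3628800.
Probability = 1334961/3628800 = 16481/44800.

16481/44800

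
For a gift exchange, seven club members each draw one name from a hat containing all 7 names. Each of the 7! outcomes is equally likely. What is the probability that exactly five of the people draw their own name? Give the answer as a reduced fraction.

1/240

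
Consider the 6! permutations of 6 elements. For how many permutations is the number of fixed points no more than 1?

529

# with exactly i fixed is C(6,i)·!(6-i); sum over i=0..1:
  i=0: C(6,0)·!6 = 1·265 = 265
  i=1: C(6,1)·!5 = 6·44 = 264
Total = 529.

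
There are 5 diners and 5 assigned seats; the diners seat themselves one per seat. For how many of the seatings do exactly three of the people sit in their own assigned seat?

Pick the 3 fixed positions: C(5,3) = 10 ways.
The other 2 form a derangement: !2 = 1.
Total: 10 × 1 = 10.

10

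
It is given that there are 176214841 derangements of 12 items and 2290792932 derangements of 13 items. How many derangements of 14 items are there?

D_14 = (14-1)·(D_13 + D_12) = 13·(2290792932 + 176214841) = 13·2467007773 = 32071101049.

32071101049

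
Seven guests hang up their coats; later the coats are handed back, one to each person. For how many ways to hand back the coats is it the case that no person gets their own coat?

1854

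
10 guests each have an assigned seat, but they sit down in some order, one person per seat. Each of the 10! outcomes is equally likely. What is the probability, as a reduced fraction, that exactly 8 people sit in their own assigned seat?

Favorable outcomes: C(10,8)·!2 = 45·1 = 45.
Total outcomes: 10! = 3628800.
Probability = 45/3628800 = 1/80640.

1/80640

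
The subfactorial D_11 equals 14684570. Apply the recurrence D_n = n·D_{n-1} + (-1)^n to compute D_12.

D_12 = 12·14684570 + 1 = 176214841.

176214841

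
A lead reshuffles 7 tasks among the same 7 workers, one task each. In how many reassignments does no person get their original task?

1854

!7 = 7! · Σ_{k=0}^{7} (-1)^k/k!
= 7! - 7!/1! + 7!/2! - 7!/3! + 7!/4! - 7!/5! + 7!/6! - 7!/7!
= 5040 - 5040 + 2520 - 840 + 210 - 42 + 7 - 1
= 1854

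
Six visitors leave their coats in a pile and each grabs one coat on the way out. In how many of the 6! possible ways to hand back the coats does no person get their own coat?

The subfactorial !6 = [6!/e] (nearest integer).
6! = 720, and 720/e ≈ 264.87, so !6 = 265.

265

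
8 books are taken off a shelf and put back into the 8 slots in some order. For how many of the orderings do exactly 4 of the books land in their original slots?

Choose which 4 of the 8 are fixed: C(8,4) = 70.
The remaining 4 must be deranged: !4 = 9.
Total: 70 × 9 = 630.

630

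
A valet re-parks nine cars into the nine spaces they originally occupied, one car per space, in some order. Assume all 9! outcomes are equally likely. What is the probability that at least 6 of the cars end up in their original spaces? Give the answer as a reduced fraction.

Favorable outcomes: Σ_{i≥6} C(9,i)·!(9-i) = 84·2 + 36·1 + 9·0 + 1·1 = 205.
Total outcomes: 9! = 362880.
Probability = 205/362880 = 41/72576.

41/72576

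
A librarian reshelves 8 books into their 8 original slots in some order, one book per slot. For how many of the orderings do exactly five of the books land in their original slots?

Choose which 5 of the 8 are fixed: C(8,5) = 56.
The other 3 form a derangement: !3 = 2.
Total: 56 × 2 = 112.

112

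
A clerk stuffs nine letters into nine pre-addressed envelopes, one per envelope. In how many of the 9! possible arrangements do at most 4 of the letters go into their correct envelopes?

# with exactly i fixed is C(9,i)·!(9-i); sum over i=0..4:
  i=0: C(9,0)·!9 = 1·133496 = 133496
  i=1: C(9,1)·!8 = 9·14833 = 133497
  i=2: C(9,2)·!7 = 36·1854 = 66744
  i=3: C(9,3)·!6 = 84·265 = 22260
  i=4: C(9,4)·!5 = 126·44 = 5544
Total = 361541.

361541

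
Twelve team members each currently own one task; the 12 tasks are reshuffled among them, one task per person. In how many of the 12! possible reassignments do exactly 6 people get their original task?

Pick the 6 fixed positions: C(12,6) = 924 ways.
The other 6 form a derangement: !6 = 265.
Total: 924 × 265 = 244860.

244860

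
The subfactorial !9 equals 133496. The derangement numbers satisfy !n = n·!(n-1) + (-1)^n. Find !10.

1334961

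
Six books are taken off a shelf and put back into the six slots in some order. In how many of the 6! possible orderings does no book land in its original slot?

265

By inclusion-exclusion, !6 = Σ (-1)^k · 6!/k! for k=0..6
= 6! - 6!/1! + 6!/2! - 6!/3! + 6!/4! - 6!/5! + 6!/6!
= 720 - 720 + 360 - 120 + 30 - 6 + 1
= 265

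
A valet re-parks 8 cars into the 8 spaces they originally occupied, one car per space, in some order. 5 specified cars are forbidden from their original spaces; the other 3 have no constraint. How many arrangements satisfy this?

21234

Let A_j be the event that the j-th constrained one is fixed. By inclusion-exclusion over the 5 events:
Σ_{j=0}^{5} (-1)^j C(5,j)(8-j)!
= C(5,0)·8! - C(5,1)·7! + C(5,2)·6! - C(5,3)·5! + C(5,4)·4! - C(5,5)·3!
= 40320 - 25200 + 7200 - 1200 + 120 - 6
= 21234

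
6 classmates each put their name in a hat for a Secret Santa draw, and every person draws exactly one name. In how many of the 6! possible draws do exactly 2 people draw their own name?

Choose which 2 of the 6 are fixed: C(6,2) = 15.
The remaining 4 must be deranged: !4 = 9.
Total: 15 × 9 = 135.

135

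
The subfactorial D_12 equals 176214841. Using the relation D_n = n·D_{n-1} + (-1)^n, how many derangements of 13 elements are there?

D_13 = 13·176214841 - 1 = 2290792932.

2290792932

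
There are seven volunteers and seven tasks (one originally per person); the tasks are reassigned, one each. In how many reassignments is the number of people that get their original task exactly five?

21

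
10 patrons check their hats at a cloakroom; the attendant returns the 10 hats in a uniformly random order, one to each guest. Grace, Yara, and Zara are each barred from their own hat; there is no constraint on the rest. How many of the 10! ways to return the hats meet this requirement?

2656080

Inclusion-exclusion on the 3 forbidden self-matches:
Σ_{j=0}^{3} (-1)^j C(3,j)(10-j)!
= C(3,0)·10! - C(3,1)·9! + C(3,2)·8! - C(3,3)·7!
= 3628800 - 1088640 + 120960 - 5040
= 2656080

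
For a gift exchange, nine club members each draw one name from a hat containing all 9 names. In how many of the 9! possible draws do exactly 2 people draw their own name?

66744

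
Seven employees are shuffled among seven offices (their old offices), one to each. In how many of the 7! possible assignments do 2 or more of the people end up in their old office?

1331

# with exactly i fixed is C(7,i)·!(7-i); sum over i=2..7:
  i=2: C(7,2)·!5 = 21·44 = 924
  i=3: C(7,3)·!4 = 35·9 = 315
  i=4: C(7,4)·!3 = 35·2 = 70
  i=5: C(7,5)·!2 = 21·1 = 21
  i=6: C(7,6)·!1 = 7·0 = 0
  i=7: C(7,7)·!0 = 1·1 = 1
Total = 1331.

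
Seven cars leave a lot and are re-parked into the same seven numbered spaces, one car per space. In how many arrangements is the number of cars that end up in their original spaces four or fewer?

5018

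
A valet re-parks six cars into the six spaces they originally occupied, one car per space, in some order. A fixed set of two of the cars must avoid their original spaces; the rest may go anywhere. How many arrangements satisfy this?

504

Inclusion-exclusion on the 2 forbidden self-matches:
Σ_{j=0}^{2} (-1)^j C(2,j)(6-j)!
= C(2,0)·6! - C(2,1)·5! + C(2,2)·4!
= 720 - 240 + 24
= 504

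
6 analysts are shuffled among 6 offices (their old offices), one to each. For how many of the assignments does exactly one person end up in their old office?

264

Choose which one of the 6 is fixed: C(6,1) = 6.
The remaining 5 must be deranged: !5 = 44.
Total: 6 × 44 = 264.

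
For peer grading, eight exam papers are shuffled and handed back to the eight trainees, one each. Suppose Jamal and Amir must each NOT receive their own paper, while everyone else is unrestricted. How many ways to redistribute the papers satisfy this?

30960

Let A_j be the event that the j-th constrained one is fixed. By inclusion-exclusion over the 2 events:
Σ_{j=0}^{2} (-1)^j C(2,j)(8-j)!
= C(2,0)·8! - C(2,1)·7! + C(2,2)·6!
= 40320 - 10080 + 720
= 30960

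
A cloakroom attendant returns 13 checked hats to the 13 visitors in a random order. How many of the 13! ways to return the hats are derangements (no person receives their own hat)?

2290792932

!13 = 13! · Σ_{k=0}^{13} (-1)^k/k!
= 13! - 13!/1! + 13!/2! - 13!/3! + 13!/4! - 13!/5! + 13!/6! - 13!/7! + 13!/8! - 13!/9! + 13!/10! - 13!/11! + 13!/12! - 13!/13!
= 6227020800 - 6227020800 + 3113510400 - 1037836800 + 259459200 - 51891840 + 8648640 - 1235520 + 154440 - 17160 + 1716 - 156 + 13 - 1
= 2290792932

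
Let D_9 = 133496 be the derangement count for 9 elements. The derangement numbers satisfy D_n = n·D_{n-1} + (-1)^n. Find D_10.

D_10 = 10·133496 + 1 = 1334961.

1334961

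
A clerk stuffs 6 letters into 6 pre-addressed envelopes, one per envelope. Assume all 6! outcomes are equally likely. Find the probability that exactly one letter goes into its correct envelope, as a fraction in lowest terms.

Favorable outcomes: C(6,1)·!5 = 6·44 = 264.
Total outcomes: 6! = 720.
Probability = 264/720 = 11/30.

11/30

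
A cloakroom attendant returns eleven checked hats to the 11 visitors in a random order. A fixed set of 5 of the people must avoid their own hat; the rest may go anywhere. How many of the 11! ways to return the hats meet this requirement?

25022880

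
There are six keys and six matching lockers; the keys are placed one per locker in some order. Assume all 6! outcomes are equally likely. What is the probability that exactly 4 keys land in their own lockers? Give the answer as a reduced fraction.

1/48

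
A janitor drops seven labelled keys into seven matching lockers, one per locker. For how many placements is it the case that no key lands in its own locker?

The subfactorial !7 = [7!/e] (nearest integer).
7! = 5040, and 5040/e ≈ 1854.11, so !7 = 1854.

1854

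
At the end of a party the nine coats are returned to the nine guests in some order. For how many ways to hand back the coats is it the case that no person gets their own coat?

!9 = 9! · Σ_{k=0}^{9} (-1)^k/k!
= 9! - 9!/1! + 9!/2! - 9!/3! + 9!/4! - 9!/5! + 9!/6! - 9!/7! + 9!/8! - 9!/9!
= 362880 - 362880 + 181440 - 60480 + 15120 - 3024 + 504 - 72 + 9 - 1
= 133496

133496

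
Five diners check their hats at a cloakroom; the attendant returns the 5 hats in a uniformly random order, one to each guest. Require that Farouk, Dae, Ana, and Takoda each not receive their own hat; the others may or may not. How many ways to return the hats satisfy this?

53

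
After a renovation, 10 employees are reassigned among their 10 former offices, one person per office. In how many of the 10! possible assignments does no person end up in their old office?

!10 is the nearest integer to 10!/e.
10! = 3628800, and 3628800/e ≈ 1334960.92, so !10 = 1334961.

1334961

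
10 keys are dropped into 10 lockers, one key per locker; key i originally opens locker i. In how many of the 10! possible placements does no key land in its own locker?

1334961

Recurrence: !10 = 9·(!9 + !8).
!10 = 9·(133496 + 14833) = 9·148329 = 1334961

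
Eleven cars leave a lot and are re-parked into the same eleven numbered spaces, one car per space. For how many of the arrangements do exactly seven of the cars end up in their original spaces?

2970

Pick the 7 fixed positions: C(11,7) = 330 ways.
The remaining 4 must be deranged: !4 = 9.
Total: 330 × 9 = 2970.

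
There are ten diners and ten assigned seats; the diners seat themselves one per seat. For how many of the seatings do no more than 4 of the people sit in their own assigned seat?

# with exactly i fixed is C(10,i)·!(10-i); sum over i=0..4:
  i=0: C(10,0)·!10 = 1·1334961 = 1334961
  i=1: C(10,1)·!9 = 10·133496 = 1334960
  i=2: C(10,2)·!8 = 45·14833 = 667485
  i=3: C(10,3)·!7 = 120·1854 = 222480
  i=4: C(10,4)·!6 = 210·265 = 55650
Total = 3615536.

3615536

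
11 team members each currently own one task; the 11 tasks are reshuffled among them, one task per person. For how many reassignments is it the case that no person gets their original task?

Recurrence: !11 = 10·(!10 + !9).
!11 = 10·(1334961 + 133496) = 10·1468457 = 14684570

14684570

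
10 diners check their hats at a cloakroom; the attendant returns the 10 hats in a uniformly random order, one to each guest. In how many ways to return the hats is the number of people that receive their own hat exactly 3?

222480

Pick the 3 fixed positions: C(10,3) = 120 ways.
The remaining 7 must be deranged: !7 = 1854.
Total: 120 × 1854 = 222480.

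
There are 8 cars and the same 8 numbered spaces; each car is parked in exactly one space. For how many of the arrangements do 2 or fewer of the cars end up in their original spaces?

37085

Sum C(8,i)·!(8-i) for i = 0..2:
  i=0: C(8,0)·!8 = 1·14833 = 14833
  i=1: C(8,1)·!7 = 8·1854 = 14832
  i=2: C(8,2)·!6 = 28·265 = 7420
Total = 37085.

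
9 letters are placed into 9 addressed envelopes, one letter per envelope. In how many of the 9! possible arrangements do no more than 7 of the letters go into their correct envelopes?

362879

Sum C(9,i)·!(9-i) for i = 0..7:
  i=0: C(9,0)·!9 = 1·133496 = 133496
  i=1: C(9,1)·!8 = 9·14833 = 133497
  i=2: C(9,2)·!7 = 36·1854 = 66744
  i=3: C(9,3)·!6 = 84·265 = 22260
  i=4: C(9,4)·!5 = 126·44 = 5544
  i=5: C(9,5)·!4 = 126·9 = 1134
  i=6: C(9,6)·!3 = 84·2 = 168
  i=7: C(9,7)·!2 = 36·1 = 36
Total = 362879.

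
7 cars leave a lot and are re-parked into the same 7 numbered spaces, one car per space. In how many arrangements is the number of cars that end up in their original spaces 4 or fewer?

5018

Sum C(7,i)·!(7-i) for i = 0..4:
  i=0: C(7,0)·!7 = 1·1854 = 1854
  i=1: C(7,1)·!6 = 7·265 = 1855
  i=2: C(7,2)·!5 = 21·44 = 924
  i=3: C(7,3)·!4 = 35·9 = 315
  i=4: C(7,4)·!3 = 35·2 = 70
Total = 5018.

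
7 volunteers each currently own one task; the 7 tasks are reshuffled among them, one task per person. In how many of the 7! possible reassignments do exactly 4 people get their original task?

Choose which 4 of the 7 are fixed: C(7,4) = 35.
The remaining 3 must be deranged: !3 = 2.
Total: 35 × 2 = 70.

70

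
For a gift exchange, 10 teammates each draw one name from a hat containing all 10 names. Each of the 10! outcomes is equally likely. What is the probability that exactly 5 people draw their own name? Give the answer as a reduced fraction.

Favorable outcomes: C(10,5)·!5 = 252·44 = 11088.
Total outcomes: 10! = 3628800.
Probability = 11088/3628800 = 11/3600.

11/3600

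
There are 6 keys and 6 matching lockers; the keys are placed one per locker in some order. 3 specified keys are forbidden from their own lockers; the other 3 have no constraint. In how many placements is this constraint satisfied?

426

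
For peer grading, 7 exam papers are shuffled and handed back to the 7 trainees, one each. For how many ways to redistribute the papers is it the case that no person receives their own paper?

1854

!7 = 7! · Σ_{k=0}^{7} (-1)^k/k!
= 7! - 7!/1! + 7!/2! - 7!/3! + 7!/4! - 7!/5! + 7!/6! - 7!/7!
= 5040 - 5040 + 2520 - 840 + 210 - 42 + 7 - 1
= 1854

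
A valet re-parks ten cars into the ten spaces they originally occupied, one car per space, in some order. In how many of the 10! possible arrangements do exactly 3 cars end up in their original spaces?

222480

Choose which 3 of the 10 are fixed: C(10,3) = 120.
The remaining 7 must be deranged: !7 = 1854.
Total: 120 × 1854 = 222480.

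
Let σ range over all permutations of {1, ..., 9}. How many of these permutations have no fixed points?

133496

!9 = 9! · Σ_{k=0}^{9} (-1)^k/k!
= 9! - 9!/1! + 9!/2! - 9!/3! + 9!/4! - 9!/5! + 9!/6! - 9!/7! + 9!/8! - 9!/9!
= 362880 - 362880 + 181440 - 60480 + 15120 - 3024 + 504 - 72 + 9 - 1
= 133496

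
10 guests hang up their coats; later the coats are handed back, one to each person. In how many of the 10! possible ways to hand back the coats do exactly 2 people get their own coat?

667485

Pick the 2 fixed positions: C(10,2) = 45 ways.
The remaining 8 must be deranged: !8 = 14833.
Total: 45 × 14833 = 667485.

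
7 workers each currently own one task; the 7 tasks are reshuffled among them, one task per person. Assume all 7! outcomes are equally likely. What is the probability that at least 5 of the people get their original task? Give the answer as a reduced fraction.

Favorable outcomes: Σ_{i≥5} C(7,i)·!(7-i) = 21·1 + 7·0 + 1·1 = 22.
Total outcomes: 7! = 5040.
Probability = 22/5040 = 11/2520.

11/2520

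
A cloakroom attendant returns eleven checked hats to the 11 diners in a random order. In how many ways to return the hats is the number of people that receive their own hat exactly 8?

330

Pick the 8 fixed positions: C(11,8) = 165 ways.
The remaining 3 must be deranged: !3 = 2.
Total: 165 × 2 = 330.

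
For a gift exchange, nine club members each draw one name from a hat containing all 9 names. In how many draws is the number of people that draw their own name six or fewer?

362843

Sum C(9,i)·!(9-i) for i = 0..6:
  i=0: C(9,0)·!9 = 1·133496 = 133496
  i=1: C(9,1)·!8 = 9·14833 = 133497
  i=2: C(9,2)·!7 = 36·1854 = 66744
  i=3: C(9,3)·!6 = 84·265 = 22260
  i=4: C(9,4)·!5 = 126·44 = 5544
  i=5: C(9,5)·!4 = 126·9 = 1134
  i=6: C(9,6)·!3 = 84·2 = 168
Total = 362843.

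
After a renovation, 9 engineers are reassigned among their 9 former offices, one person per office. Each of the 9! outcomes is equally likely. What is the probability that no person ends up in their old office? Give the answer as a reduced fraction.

16687/45360

Favorable outcomes: !9 = 133496.
Total outcomes: 9! = 362880.
Probability = 133496/362880 = 16687/45360.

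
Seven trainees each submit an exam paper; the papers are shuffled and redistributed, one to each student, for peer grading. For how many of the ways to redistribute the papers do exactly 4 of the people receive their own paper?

70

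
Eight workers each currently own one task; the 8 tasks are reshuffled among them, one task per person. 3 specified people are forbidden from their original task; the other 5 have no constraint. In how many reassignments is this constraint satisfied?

Let A_j be the event that the j-th constrained one is fixed. By inclusion-exclusion over the 3 events:
Σ_{j=0}^{3} (-1)^j C(3,j)(8-j)!
= C(3,0)·8! - C(3,1)·7! + C(3,2)·6! - C(3,3)·5!
= 40320 - 15120 + 2160 - 120
= 27240

27240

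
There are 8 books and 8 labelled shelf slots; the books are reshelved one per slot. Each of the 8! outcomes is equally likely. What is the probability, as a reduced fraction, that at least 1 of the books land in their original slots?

3641/5760

Favorable outcomes: Σ_{i≥1} C(8,i)·!(8-i) = 8·1854 + 28·265 + 56·44 + 70·9 + 56·2 + 28·1 + 8·0 + 1·1 = 25487.
Total outcomes: 8! = 40320.
Probability = 25487/40320 = 3641/5760.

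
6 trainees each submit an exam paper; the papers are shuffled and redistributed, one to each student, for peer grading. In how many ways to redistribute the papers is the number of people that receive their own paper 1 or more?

455

Sum C(6,i)·!(6-i) for i = 1..6:
  i=1: C(6,1)·!5 = 6·44 = 264
  i=2: C(6,2)·!4 = 15·9 = 135
  i=3: C(6,3)·!3 = 20·2 = 40
  i=4: C(6,4)·!2 = 15·1 = 15
  i=5: C(6,5)·!1 = 6·0 = 0
  i=6: C(6,6)·!0 = 1·1 = 1
Total = 455.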